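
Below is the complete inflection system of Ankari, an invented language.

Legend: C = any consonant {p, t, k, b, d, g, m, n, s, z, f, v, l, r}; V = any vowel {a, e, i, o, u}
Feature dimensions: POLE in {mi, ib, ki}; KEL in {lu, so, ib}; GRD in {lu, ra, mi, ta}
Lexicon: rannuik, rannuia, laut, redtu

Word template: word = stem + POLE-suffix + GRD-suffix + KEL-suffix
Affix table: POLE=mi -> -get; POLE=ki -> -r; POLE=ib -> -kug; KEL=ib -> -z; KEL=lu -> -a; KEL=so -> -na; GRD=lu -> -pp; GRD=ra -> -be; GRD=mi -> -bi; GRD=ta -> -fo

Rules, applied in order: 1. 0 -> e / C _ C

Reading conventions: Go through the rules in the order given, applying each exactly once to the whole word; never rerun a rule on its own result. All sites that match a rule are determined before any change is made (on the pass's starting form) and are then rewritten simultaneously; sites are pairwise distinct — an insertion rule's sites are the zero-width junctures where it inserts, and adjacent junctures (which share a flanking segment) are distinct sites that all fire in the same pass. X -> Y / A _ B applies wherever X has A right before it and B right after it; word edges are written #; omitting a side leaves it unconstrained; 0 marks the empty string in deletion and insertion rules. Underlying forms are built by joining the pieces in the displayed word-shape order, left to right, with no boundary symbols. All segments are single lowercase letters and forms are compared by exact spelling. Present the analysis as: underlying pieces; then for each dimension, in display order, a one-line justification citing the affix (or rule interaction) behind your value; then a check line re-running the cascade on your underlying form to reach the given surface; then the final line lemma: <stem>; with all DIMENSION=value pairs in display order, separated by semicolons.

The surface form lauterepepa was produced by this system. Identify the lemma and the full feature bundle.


underlying: laut-r-pp-a
POLE=ki - signalled by the affix -r
KEL=lu - signalled by the affix -a
GRD=lu - signalled by the affix -pp
check: lautrppa -> lauterepepa
lemma: laut; POLE=ki; KEL=lu; GRD=lu


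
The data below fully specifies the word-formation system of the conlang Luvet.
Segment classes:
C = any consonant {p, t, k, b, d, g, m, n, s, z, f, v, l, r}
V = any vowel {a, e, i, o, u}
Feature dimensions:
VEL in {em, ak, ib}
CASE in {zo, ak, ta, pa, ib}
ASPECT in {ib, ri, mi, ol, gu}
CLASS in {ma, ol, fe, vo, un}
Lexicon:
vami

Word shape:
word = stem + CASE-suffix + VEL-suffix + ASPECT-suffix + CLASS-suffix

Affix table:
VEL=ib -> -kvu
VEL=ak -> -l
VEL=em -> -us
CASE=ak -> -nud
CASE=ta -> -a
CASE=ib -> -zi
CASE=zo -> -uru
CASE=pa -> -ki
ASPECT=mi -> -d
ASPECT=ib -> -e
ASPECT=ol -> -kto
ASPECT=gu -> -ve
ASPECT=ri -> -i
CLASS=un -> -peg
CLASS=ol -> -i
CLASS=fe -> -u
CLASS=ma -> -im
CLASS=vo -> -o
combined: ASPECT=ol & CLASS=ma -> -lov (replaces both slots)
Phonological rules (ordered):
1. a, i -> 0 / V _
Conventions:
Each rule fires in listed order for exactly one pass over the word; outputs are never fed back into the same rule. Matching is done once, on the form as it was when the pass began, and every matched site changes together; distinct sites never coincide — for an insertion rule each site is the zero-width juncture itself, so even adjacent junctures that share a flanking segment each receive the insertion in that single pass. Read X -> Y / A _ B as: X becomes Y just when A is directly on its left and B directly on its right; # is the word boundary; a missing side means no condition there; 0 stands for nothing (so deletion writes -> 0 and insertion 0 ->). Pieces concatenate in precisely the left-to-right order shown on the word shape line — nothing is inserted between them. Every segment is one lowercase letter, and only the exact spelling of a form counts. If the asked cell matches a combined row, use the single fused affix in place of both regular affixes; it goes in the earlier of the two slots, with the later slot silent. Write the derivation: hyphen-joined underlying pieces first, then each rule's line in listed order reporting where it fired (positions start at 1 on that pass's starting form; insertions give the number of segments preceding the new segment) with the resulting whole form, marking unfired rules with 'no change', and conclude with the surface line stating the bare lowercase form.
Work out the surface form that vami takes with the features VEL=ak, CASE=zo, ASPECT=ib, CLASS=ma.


underlying: vami-uru-l-e-im
1. a, i -> 0 / V _: fires at position(s) 10: vamiurulem
surface: vamiurulem


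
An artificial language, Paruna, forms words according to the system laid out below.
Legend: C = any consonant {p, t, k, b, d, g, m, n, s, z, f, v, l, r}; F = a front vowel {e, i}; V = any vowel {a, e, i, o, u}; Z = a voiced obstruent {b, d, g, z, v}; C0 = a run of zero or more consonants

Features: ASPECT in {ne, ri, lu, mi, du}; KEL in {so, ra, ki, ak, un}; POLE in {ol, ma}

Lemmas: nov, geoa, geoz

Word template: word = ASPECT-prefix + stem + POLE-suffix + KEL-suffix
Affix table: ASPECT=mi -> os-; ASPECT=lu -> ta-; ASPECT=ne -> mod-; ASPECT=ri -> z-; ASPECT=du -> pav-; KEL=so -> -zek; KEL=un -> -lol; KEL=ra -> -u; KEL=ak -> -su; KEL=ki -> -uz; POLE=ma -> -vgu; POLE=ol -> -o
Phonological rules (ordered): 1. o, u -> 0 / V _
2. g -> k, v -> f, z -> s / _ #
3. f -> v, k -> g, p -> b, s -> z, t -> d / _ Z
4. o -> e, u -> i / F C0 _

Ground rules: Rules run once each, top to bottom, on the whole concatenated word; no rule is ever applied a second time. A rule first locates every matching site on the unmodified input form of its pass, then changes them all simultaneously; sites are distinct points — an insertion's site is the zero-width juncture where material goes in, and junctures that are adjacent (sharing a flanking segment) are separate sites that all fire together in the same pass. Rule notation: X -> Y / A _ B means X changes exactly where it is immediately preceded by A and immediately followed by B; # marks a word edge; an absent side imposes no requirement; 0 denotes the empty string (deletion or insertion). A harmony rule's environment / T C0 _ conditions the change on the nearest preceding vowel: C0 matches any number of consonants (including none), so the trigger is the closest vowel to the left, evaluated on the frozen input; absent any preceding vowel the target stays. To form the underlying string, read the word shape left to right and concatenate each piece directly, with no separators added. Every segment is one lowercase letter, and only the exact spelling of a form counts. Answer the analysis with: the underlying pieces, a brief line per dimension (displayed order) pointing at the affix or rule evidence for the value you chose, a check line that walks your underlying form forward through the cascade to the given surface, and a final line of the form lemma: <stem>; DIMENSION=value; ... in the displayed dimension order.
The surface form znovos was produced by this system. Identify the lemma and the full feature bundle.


underlying: z-nov-o-uz
ASPECT=ri - signalled by the affix z-
KEL=ki - signalled by the affix -uz
POLE=ol - signalled by the affix -o
check: znovouz -> znovoz -> znovos -> znovos -> znovos
lemma: nov; ASPECT=ri; KEL=ki; POLE=ol


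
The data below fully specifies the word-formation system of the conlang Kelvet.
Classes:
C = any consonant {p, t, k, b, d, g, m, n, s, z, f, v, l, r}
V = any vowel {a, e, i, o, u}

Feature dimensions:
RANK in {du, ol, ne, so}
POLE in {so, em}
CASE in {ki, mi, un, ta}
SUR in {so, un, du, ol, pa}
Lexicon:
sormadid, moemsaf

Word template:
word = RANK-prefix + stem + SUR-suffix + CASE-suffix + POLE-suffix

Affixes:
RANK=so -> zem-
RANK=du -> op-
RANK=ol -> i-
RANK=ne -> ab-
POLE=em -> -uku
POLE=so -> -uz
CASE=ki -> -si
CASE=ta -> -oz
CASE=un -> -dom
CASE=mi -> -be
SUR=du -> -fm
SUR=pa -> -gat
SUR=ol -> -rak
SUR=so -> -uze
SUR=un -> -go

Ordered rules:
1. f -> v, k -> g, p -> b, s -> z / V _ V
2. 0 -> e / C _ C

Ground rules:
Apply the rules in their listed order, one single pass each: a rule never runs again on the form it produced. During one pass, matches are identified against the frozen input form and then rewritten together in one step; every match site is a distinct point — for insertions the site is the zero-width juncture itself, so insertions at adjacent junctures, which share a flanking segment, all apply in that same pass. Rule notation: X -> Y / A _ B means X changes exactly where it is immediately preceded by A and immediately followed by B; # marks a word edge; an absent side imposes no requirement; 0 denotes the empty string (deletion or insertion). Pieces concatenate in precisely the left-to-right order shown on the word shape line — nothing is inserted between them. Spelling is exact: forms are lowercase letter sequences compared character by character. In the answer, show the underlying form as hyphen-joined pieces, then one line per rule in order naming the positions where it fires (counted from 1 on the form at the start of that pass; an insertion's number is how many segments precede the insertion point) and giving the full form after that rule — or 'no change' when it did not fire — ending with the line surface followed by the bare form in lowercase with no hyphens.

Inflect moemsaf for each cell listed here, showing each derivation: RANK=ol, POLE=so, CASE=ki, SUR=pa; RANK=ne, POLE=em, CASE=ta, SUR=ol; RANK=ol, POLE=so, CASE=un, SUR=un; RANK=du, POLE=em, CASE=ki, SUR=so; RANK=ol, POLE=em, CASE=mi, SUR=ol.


cell RANK=ol, POLE=so, CASE=ki, SUR=pa:
underlying: i-moemsaf-gat-si-uz
1. f -> v, k -> g, p -> b, s -> z / V _ V: no change
2. 0 -> e / C _ C: inserts after position(s) 5, 8, 11: imoemesafegatesiuz
surface: imoemesafegatesiuz

cell RANK=ne, POLE=em, CASE=ta, SUR=ol:
underlying: ab-moemsaf-rak-oz-uku
1. f -> v, k -> g, p -> b, s -> z / V _ V: fires at position(s) 12, 16: abmoemsafragozugu
2. 0 -> e / C _ C: inserts after position(s) 2, 6, 9: abemoemesaferagozugu
surface: abemoemesaferagozugu

cell RANK=ol, POLE=so, CASE=un, SUR=un:
underlying: i-moemsaf-go-dom-uz
1. f -> v, k -> g, p -> b, s -> z / V _ V: no change
2. 0 -> e / C _ C: inserts after position(s) 5, 8: imoemesafegodomuz
surface: imoemesafegodomuz

cell RANK=du, POLE=em, CASE=ki, SUR=so:
underlying: op-moemsaf-uze-si-uku
1. f -> v, k -> g, p -> b, s -> z / V _ V: fires at position(s) 9, 13, 16: opmoemsavuzeziugu
2. 0 -> e / C _ C: inserts after position(s) 2, 6: opemoemesavuzeziugu
surface: opemoemesavuzeziugu

cell RANK=ol, POLE=em, CASE=mi, SUR=ol:
underlying: i-moemsaf-rak-be-uku
1. f -> v, k -> g, p -> b, s -> z / V _ V: fires at position(s) 15: imoemsafrakbeugu
2. 0 -> e / C _ C: inserts after position(s) 5, 8, 11: imoemesaferakebeugu
surface: imoemesaferakebeugu


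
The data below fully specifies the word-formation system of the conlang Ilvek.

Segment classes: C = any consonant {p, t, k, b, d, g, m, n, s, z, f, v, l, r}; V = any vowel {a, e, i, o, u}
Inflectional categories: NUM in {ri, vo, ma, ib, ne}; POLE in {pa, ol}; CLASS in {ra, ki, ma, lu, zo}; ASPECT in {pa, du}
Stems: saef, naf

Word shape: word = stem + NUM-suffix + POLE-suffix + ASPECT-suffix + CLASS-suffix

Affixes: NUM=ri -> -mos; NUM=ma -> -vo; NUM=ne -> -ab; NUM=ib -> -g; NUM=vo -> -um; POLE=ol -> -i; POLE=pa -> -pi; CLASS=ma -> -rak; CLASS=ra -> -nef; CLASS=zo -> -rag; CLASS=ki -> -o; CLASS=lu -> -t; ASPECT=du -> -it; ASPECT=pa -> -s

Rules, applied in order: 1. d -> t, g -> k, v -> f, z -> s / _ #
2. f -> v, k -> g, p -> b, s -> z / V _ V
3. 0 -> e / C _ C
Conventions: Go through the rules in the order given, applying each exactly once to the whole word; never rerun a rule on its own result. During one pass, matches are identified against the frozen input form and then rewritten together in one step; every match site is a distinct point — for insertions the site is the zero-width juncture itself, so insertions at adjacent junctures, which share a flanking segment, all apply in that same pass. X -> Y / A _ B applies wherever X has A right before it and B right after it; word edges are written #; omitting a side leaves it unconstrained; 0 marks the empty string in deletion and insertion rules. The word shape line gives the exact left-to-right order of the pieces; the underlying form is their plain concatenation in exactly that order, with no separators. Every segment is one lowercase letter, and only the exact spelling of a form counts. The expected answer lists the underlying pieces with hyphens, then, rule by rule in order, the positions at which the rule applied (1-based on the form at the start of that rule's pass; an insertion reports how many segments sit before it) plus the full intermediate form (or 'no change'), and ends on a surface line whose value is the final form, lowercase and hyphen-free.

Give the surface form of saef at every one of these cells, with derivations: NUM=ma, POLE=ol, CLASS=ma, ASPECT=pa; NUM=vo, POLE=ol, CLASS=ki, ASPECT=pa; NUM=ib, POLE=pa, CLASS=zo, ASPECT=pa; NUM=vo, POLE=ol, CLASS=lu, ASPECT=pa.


cell NUM=ma, POLE=ol, CLASS=ma, ASPECT=pa:
underlying: saef-vo-i-s-rak
1. d -> t, g -> k, v -> f, z -> s / _ #: no change
2. f -> v, k -> g, p -> b, s -> z / V _ V: no change
3. 0 -> e / C _ C: inserts after position(s) 4, 8: saefevoiserak
surface: saefevoiserak

cell NUM=vo, POLE=ol, CLASS=ki, ASPECT=pa:
underlying: saef-um-i-s-o
1. d -> t, g -> k, v -> f, z -> s / _ #: no change
2. f -> v, k -> g, p -> b, s -> z / V _ V: fires at position(s) 4, 8: saevumizo
3. 0 -> e / C _ C: no change
surface: saevumizo

cell NUM=ib, POLE=pa, CLASS=zo, ASPECT=pa:
underlying: saef-g-pi-s-rag
1. d -> t, g -> k, v -> f, z -> s / _ #: fires at position(s) 11: saefgpisrak
2. f -> v, k -> g, p -> b, s -> z / V _ V: no change
3. 0 -> e / C _ C: inserts after position(s) 4, 5, 8: saefegepiserak
surface: saefegepiserak

cell NUM=vo, POLE=ol, CLASS=lu, ASPECT=pa:
underlying: saef-um-i-s-t
1. d -> t, g -> k, v -> f, z -> s / _ #: no change
2. f -> v, k -> g, p -> b, s -> z / V _ V: fires at position(s) 4: saevumist
3. 0 -> e / C _ C: inserts after position(s) 8: saevumiset
surface: saevumiset


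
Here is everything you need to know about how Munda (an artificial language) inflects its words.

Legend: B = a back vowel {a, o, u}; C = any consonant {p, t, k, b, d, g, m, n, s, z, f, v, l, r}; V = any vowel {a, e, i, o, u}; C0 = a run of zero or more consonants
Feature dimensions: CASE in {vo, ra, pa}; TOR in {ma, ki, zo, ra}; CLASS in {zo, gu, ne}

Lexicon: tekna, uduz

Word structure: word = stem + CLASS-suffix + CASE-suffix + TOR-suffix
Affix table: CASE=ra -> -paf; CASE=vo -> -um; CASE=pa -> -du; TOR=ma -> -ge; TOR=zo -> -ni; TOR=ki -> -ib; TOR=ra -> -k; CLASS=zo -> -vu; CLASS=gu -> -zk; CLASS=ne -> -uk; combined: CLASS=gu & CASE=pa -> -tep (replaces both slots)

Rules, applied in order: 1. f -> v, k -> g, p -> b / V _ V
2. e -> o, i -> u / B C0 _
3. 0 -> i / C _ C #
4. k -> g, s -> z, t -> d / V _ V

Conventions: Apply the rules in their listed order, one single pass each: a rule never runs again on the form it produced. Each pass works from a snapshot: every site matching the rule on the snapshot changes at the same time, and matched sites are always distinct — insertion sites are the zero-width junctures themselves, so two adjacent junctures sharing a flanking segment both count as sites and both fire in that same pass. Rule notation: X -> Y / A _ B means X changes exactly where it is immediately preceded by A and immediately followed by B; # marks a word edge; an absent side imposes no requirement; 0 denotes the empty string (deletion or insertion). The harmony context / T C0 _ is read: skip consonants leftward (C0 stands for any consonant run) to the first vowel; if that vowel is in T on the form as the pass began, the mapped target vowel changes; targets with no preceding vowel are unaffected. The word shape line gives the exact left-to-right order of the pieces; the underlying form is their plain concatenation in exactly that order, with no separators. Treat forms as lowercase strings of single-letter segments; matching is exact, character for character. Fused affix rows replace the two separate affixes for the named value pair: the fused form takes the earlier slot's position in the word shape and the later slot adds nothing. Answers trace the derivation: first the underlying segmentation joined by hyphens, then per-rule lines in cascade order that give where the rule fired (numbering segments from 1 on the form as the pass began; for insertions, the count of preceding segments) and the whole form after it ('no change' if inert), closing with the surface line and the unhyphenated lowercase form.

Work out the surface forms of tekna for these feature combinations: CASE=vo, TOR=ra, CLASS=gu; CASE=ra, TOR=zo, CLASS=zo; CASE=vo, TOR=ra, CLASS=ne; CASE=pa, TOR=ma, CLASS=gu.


cell CASE=vo, TOR=ra, CLASS=gu:
underlying: tekna-zk-um-k
1. f -> v, k -> g, p -> b / V _ V: no change
2. e -> o, i -> u / B C0 _: no change
3. 0 -> i / C _ C #: inserts after position(s) 9: teknazkumik
4. k -> g, s -> z, t -> d / V _ V: no change
surface: teknazkumik

cell CASE=ra, TOR=zo, CLASS=zo:
underlying: tekna-vu-paf-ni
1. f -> v, k -> g, p -> b / V _ V: fires at position(s) 8: teknavubafni
2. e -> o, i -> u / B C0 _: fires at position(s) 12: teknavubafnu
3. 0 -> i / C _ C #: no change
4. k -> g, s -> z, t -> d / V _ V: no change
surface: teknavubafnu

cell CASE=vo, TOR=ra, CLASS=ne:
underlying: tekna-uk-um-k
1. f -> v, k -> g, p -> b / V _ V: fires at position(s) 7: teknaugumk
2. e -> o, i -> u / B C0 _: no change
3. 0 -> i / C _ C #: inserts after position(s) 9: teknaugumik
4. k -> g, s -> z, t -> d / V _ V: no change
surface: teknaugumik

cell CASE=pa, TOR=ma, CLASS=gu:
underlying: tekna-tep-ge
1. f -> v, k -> g, p -> b / V _ V: no change
2. e -> o, i -> u / B C0 _: fires at position(s) 7: teknatopge
3. 0 -> i / C _ C #: no change
4. k -> g, s -> z, t -> d / V _ V: fires at position(s) 6: teknadopge
surface: teknadopge


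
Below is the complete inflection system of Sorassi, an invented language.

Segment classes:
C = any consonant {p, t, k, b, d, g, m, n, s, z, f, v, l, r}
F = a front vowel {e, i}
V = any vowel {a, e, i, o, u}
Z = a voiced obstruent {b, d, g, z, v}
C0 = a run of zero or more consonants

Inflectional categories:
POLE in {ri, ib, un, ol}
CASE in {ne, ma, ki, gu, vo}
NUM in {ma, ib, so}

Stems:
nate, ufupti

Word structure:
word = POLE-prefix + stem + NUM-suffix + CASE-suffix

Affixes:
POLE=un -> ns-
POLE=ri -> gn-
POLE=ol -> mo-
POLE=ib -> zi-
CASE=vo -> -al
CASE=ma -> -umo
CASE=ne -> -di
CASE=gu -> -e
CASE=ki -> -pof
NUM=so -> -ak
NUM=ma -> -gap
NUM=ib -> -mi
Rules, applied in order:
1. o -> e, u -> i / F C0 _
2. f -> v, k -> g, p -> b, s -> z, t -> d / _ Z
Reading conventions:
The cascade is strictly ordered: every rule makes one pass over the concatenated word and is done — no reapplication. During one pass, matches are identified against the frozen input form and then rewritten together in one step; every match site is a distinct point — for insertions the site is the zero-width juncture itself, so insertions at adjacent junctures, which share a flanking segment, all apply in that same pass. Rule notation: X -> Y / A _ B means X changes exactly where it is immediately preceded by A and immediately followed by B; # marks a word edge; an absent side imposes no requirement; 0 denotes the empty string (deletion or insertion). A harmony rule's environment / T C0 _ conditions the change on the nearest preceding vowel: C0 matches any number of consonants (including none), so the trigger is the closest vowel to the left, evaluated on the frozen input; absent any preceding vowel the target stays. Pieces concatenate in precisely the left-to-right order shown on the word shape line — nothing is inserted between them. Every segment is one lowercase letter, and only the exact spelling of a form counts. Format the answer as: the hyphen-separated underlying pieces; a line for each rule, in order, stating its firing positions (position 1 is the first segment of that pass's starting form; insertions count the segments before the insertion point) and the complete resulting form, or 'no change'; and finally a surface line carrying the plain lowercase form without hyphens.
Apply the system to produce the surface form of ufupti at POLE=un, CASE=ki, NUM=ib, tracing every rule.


underlying: ns-ufupti-mi-pof
1. o -> e, u -> i / F C0 _: fires at position(s) 12: nsufuptimipef
2. f -> v, k -> g, p -> b, s -> z, t -> d / _ Z: no change
surface: nsufuptimipef


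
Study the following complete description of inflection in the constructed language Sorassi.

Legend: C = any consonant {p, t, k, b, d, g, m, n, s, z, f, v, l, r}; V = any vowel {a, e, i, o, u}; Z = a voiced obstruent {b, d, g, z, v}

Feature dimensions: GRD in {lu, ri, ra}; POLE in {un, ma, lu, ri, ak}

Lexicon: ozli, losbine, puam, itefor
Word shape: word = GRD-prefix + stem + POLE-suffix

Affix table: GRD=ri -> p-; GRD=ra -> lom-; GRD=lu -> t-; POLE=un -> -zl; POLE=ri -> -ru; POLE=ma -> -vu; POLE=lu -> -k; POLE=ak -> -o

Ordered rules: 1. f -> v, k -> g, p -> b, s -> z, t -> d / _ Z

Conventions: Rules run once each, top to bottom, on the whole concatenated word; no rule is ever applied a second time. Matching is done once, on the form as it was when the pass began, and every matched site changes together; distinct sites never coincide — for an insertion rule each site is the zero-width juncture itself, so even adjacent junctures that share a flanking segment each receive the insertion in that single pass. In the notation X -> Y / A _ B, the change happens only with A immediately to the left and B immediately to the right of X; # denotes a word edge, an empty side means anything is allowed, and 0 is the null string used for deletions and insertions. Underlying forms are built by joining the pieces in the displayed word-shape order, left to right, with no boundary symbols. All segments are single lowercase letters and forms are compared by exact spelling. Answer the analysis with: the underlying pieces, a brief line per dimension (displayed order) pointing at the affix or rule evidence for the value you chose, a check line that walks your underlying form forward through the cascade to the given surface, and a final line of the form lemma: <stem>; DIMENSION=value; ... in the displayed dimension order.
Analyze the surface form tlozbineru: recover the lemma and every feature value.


underlying: t-losbine-ru
GRD=lu - signalled by the affix t-
POLE=ri - signalled by the affix -ru
check: tlosbineru -> tlozbineru
lemma: losbine; GRD=lu; POLE=ri


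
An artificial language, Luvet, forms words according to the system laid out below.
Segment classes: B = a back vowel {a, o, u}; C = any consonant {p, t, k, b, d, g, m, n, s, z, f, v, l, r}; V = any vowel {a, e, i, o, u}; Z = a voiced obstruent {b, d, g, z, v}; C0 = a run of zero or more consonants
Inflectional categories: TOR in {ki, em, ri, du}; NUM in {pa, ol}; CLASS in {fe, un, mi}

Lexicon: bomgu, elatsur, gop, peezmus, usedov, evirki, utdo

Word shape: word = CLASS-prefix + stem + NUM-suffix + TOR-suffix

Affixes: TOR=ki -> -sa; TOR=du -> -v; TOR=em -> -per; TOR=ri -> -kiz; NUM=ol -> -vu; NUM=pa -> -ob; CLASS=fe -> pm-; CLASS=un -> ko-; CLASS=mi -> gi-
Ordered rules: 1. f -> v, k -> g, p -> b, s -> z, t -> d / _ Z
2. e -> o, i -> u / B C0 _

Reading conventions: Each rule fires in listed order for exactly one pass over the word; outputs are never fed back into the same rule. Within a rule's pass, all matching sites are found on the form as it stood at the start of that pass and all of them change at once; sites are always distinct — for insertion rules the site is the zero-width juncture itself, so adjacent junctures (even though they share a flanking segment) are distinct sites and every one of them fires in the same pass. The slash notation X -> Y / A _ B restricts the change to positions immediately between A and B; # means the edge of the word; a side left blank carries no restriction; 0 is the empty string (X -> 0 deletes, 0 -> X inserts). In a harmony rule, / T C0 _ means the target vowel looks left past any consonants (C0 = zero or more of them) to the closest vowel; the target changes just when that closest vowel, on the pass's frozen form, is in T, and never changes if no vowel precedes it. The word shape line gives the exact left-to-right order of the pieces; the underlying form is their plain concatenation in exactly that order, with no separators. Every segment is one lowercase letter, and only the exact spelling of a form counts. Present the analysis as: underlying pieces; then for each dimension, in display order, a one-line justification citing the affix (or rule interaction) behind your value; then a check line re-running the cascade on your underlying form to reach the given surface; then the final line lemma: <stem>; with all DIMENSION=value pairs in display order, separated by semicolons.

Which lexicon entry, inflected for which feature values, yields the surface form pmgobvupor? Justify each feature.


underlying: pm-gop-vu-per
TOR=em - signalled by the affix -per
NUM=ol - signalled by the affix -vu
CLASS=fe - signalled by the affix pm-
check: pmgopvuper -> pmgobvuper -> pmgobvupor
lemma: gop; TOR=em; NUM=ol; CLASS=fe


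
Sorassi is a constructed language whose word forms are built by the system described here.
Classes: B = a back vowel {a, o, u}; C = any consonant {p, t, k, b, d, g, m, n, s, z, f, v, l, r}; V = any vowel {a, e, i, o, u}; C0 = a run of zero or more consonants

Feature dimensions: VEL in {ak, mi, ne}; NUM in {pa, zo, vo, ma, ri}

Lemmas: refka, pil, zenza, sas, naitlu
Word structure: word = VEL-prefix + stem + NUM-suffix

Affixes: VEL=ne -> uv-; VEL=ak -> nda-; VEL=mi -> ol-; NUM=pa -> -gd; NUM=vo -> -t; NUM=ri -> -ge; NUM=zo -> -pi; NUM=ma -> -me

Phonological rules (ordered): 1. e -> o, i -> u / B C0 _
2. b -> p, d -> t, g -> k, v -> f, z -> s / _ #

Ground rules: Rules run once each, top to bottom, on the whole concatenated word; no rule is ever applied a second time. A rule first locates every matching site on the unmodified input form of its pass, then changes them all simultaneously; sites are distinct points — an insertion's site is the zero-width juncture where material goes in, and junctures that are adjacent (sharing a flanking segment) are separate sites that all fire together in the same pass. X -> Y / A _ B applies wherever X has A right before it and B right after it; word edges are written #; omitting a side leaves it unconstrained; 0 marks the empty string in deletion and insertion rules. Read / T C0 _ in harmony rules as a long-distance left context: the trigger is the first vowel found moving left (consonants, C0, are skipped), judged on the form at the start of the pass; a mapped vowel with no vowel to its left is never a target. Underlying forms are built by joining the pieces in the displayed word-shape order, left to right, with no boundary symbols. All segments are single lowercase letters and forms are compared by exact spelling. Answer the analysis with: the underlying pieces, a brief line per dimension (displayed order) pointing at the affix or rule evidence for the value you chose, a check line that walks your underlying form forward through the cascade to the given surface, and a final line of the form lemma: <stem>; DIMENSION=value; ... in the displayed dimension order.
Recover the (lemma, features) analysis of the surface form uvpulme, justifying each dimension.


underlying: uv-pil-me
VEL=ne - signalled by the affix uv-
NUM=ma - signalled by the affix -me
check: uvpilme -> uvpulme -> uvpulme
lemma: pil; VEL=ne; NUM=ma


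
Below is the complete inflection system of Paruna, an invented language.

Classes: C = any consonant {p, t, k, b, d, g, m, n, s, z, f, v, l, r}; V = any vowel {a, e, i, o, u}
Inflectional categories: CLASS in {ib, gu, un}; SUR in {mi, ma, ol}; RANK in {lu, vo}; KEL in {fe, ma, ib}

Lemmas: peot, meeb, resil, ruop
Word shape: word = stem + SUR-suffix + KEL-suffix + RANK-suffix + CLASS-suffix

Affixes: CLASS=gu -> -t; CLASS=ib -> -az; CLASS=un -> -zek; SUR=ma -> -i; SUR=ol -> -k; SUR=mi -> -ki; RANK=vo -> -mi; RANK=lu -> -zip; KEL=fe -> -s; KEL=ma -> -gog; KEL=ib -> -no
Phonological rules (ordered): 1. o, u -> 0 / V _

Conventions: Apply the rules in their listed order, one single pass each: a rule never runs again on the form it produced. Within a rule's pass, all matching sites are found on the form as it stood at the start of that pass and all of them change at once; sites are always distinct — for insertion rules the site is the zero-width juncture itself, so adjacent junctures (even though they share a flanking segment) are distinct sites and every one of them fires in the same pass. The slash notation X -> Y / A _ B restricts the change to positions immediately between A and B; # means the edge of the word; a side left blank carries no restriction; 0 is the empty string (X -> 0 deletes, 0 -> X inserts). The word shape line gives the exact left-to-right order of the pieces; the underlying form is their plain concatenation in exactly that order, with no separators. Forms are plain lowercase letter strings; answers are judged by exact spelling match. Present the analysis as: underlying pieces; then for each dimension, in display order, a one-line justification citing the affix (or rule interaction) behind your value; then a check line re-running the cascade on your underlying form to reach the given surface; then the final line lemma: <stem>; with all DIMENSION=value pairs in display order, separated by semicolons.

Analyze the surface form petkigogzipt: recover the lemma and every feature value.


underlying: peot-ki-gog-zip-t
CLASS=gu - signalled by the affix -t
SUR=mi - signalled by the affix -ki
RANK=lu - signalled by the affix -zip
KEL=ma - signalled by the affix -gog
check: peotkigogzipt -> petkigogzipt
lemma: peot; CLASS=gu; SUR=mi; RANK=lu; KEL=ma


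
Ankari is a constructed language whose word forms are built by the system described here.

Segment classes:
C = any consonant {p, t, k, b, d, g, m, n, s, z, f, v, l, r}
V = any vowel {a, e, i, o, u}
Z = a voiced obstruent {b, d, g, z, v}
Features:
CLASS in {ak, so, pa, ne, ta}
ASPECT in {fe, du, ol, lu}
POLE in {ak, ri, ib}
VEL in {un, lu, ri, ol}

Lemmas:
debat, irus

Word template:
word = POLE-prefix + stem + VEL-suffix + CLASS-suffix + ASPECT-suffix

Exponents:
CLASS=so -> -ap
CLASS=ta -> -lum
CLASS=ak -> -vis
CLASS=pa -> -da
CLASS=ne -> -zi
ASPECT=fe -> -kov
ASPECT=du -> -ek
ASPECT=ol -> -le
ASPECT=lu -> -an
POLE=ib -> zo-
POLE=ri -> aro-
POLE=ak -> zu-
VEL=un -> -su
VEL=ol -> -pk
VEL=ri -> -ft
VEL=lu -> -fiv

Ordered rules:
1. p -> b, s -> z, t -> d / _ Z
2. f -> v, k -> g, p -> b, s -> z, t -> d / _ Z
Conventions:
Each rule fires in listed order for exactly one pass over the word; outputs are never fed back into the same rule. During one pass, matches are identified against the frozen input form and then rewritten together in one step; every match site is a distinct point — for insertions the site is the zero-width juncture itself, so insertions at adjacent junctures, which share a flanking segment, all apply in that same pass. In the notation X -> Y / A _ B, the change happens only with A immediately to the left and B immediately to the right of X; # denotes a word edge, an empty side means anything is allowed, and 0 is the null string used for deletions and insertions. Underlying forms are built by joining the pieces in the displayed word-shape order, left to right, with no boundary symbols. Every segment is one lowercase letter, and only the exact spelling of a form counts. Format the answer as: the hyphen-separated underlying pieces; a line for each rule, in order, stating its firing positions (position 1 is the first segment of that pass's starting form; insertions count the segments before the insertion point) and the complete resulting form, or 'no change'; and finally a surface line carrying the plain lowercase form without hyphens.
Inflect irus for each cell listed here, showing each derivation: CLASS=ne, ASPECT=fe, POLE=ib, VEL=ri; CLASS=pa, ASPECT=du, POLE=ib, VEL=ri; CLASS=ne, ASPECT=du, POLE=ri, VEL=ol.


cell CLASS=ne, ASPECT=fe, POLE=ib, VEL=ri:
underlying: zo-irus-ft-zi-kov
1. p -> b, s -> z, t -> d / _ Z: fires at position(s) 8: zoirusfdzikov
2. f -> v, k -> g, p -> b, s -> z, t -> d / _ Z: fires at position(s) 7: zoirusvdzikov
surface: zoirusvdzikov

cell CLASS=pa, ASPECT=du, POLE=ib, VEL=ri:
underlying: zo-irus-ft-da-ek
1. p -> b, s -> z, t -> d / _ Z: fires at position(s) 8: zoirusfddaek
2. f -> v, k -> g, p -> b, s -> z, t -> d / _ Z: fires at position(s) 7: zoirusvddaek
surface: zoirusvddaek

cell CLASS=ne, ASPECT=du, POLE=ri, VEL=ol:
underlying: aro-irus-pk-zi-ek
1. p -> b, s -> z, t -> d / _ Z: no change
2. f -> v, k -> g, p -> b, s -> z, t -> d / _ Z: fires at position(s) 9: aroiruspgziek
surface: aroiruspgziek


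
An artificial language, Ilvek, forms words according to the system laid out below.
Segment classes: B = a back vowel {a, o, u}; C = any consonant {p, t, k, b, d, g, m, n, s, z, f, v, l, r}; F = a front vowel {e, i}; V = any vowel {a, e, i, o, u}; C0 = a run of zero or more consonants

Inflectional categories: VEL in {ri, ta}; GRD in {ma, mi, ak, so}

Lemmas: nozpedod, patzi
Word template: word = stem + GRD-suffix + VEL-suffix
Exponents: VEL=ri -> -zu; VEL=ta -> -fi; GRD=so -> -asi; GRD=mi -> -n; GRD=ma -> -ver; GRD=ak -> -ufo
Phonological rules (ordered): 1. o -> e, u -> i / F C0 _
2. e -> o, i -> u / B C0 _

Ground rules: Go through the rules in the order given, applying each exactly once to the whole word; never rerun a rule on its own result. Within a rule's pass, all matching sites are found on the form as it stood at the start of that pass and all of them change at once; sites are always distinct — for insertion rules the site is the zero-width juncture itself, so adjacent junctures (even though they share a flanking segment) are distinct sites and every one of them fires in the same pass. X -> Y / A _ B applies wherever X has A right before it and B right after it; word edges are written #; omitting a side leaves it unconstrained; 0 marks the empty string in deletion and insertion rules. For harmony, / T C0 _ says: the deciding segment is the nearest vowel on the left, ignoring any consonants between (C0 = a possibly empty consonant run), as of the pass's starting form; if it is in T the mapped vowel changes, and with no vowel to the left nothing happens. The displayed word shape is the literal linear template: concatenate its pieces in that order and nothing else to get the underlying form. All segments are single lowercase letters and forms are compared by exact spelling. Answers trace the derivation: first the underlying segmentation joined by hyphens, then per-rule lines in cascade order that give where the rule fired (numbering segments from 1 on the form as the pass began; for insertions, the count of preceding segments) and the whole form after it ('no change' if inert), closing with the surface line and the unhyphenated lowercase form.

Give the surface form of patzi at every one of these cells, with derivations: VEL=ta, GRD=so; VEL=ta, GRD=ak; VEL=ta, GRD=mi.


cell VEL=ta, GRD=so:
underlying: patzi-asi-fi
1. o -> e, u -> i / F C0 _: no change
2. e -> o, i -> u / B C0 _: fires at position(s) 5, 8: patzuasufi
surface: patzuasufi

cell VEL=ta, GRD=ak:
underlying: patzi-ufo-fi
1. o -> e, u -> i / F C0 _: fires at position(s) 6: patziifofi
2. e -> o, i -> u / B C0 _: fires at position(s) 5, 10: patzuifofu
surface: patzuifofu

cell VEL=ta, GRD=mi:
underlying: patzi-n-fi
1. o -> e, u -> i / F C0 _: no change
2. e -> o, i -> u / B C0 _: fires at position(s) 5: patzunfi
surface: patzunfi


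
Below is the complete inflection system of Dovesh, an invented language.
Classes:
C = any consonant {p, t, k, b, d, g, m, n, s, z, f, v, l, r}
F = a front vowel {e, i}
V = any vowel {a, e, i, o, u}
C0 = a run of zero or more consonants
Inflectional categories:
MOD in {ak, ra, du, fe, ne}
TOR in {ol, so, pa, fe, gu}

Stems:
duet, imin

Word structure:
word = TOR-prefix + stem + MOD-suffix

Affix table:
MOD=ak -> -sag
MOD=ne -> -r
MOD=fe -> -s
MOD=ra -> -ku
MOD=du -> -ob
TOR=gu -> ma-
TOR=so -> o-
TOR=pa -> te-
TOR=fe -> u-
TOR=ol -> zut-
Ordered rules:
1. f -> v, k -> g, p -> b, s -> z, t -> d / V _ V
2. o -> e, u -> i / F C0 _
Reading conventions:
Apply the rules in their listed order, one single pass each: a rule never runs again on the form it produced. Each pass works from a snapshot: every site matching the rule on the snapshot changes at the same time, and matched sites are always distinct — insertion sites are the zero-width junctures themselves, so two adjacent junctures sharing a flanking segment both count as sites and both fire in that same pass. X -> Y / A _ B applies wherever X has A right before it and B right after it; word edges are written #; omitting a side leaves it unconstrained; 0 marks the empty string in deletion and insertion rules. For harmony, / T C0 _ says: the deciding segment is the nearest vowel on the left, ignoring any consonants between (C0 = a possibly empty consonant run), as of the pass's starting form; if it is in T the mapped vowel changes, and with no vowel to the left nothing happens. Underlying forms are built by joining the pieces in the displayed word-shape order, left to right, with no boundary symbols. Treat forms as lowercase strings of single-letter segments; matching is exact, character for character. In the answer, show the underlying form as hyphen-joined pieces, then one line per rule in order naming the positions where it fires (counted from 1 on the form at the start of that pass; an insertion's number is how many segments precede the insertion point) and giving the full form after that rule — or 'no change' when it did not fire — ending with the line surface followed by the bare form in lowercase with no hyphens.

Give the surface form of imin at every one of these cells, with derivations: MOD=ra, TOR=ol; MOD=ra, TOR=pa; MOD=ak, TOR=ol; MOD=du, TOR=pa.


cell MOD=ra, TOR=ol:
underlying: zut-imin-ku
1. f -> v, k -> g, p -> b, s -> z, t -> d / V _ V: fires at position(s) 3: zudiminku
2. o -> e, u -> i / F C0 _: fires at position(s) 9: zudiminki
surface: zudiminki

cell MOD=ra, TOR=pa:
underlying: te-imin-ku
1. f -> v, k -> g, p -> b, s -> z, t -> d / V _ V: no change
2. o -> e, u -> i / F C0 _: fires at position(s) 8: teiminki
surface: teiminki

cell MOD=ak, TOR=ol:
underlying: zut-imin-sag
1. f -> v, k -> g, p -> b, s -> z, t -> d / V _ V: fires at position(s) 3: zudiminsag
2. o -> e, u -> i / F C0 _: no change
surface: zudiminsag

cell MOD=du, TOR=pa:
underlying: te-imin-ob
1. f -> v, k -> g, p -> b, s -> z, t -> d / V _ V: no change
2. o -> e, u -> i / F C0 _: fires at position(s) 7: teimineb
surface: teimineb


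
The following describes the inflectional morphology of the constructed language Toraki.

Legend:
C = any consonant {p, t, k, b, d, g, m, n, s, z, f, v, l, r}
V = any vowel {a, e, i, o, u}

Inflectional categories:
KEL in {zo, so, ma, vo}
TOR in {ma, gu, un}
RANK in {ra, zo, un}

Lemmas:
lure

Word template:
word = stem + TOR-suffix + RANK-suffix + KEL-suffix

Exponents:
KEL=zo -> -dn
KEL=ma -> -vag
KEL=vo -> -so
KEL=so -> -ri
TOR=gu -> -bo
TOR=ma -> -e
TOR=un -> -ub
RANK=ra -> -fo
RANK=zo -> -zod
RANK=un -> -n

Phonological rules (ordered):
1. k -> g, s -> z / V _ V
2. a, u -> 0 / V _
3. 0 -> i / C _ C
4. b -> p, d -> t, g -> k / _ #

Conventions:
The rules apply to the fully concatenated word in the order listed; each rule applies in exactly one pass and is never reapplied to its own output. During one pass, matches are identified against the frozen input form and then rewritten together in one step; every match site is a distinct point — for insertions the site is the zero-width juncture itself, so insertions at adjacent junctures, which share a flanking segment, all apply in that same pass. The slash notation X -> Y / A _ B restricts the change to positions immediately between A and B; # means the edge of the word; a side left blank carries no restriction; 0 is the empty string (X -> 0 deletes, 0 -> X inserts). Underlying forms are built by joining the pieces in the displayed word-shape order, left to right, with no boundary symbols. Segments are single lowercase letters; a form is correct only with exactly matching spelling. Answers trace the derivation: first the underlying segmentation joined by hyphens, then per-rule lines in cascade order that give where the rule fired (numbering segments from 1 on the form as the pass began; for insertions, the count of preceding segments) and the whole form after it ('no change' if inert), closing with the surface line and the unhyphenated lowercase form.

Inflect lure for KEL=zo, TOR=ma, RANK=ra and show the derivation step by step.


underlying: lure-e-fo-dn
1. k -> g, s -> z / V _ V: no change
2. a, u -> 0 / V _: no change
3. 0 -> i / C _ C: inserts after position(s) 8: lureefodin
4. b -> p, d -> t, g -> k / _ #: no change
surface: lureefodin
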